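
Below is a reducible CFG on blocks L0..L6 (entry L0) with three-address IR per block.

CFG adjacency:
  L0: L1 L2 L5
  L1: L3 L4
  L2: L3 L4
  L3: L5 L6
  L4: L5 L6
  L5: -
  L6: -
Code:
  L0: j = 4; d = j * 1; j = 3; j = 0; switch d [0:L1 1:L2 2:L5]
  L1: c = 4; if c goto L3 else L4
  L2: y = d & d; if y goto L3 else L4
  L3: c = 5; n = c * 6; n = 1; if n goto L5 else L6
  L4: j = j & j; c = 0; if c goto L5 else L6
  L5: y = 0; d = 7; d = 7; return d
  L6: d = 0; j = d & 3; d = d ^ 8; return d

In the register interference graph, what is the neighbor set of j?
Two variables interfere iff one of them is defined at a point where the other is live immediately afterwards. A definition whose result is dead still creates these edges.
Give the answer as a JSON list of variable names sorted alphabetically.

Answer: ["c", "d", "y"]

Working:
Per-block:
  L0 def {d,j} use ∅
  L1 def {c} use ∅
  L2 def {y} use {d}
  L3 def {c,n} use ∅
  L4 def {c,j} use {j}
  L5 def {d,y} use ∅
  L6 def {d,j} use ∅

Liveness:
  live L0: ∅→{d,j}
  live L1: {j}→{j}
  live L2: {d,j}→{j}
  live L3: ∅→∅
  live L4: {j}→∅
  live L5: ∅→∅
  live L6: ∅→∅

Interfere edges:
  c↔{j}
  d↔{j}
  j↔{c,d,y}
  n↔∅
  y↔{j}

N(j) = ["c", "d", "y"]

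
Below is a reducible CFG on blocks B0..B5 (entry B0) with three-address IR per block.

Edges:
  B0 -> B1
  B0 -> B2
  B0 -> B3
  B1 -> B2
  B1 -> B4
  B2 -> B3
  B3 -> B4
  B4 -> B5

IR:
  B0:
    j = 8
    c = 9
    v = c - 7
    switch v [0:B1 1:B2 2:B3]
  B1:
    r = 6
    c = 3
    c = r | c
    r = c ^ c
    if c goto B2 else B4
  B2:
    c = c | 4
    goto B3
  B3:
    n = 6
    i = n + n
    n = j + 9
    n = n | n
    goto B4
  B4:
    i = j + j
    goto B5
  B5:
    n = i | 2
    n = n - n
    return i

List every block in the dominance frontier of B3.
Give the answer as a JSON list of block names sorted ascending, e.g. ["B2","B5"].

Answer: ["B4"]

Derivation:
idom tree: B1←B0 B2←B0 B3←B0 B4←B0 B5←B4
Dom at joins:
  B2: preds {B0,B1}: {B0} ∩ {B0,B1} = {B0}; idom=B0
  B3: preds {B0,B2}: {B0} ∩ {B0,B2} = {B0}; idom=B0
  B4: preds {B1,B3}: {B0,B1} ∩ {B0,B3} = {B0}; idom=B0

DF walk-up:
  join B2 pred B0: · stop@B0
  join B2 pred B1: B1 stop@B0
  join B3 pred B0: · stop@B0
  join B3 pred B2: B2 stop@B0
  join B4 pred B1: B1 stop@B0
  join B4 pred B3: B3 stop@B0
  DF(B0)=∅
  DF(B1)={B2,B4}
  DF(B2)={B3}
  DF(B3)={B4}
  DF(B4)=∅
  DF(B5)=∅

DF(B3) = ["B4"]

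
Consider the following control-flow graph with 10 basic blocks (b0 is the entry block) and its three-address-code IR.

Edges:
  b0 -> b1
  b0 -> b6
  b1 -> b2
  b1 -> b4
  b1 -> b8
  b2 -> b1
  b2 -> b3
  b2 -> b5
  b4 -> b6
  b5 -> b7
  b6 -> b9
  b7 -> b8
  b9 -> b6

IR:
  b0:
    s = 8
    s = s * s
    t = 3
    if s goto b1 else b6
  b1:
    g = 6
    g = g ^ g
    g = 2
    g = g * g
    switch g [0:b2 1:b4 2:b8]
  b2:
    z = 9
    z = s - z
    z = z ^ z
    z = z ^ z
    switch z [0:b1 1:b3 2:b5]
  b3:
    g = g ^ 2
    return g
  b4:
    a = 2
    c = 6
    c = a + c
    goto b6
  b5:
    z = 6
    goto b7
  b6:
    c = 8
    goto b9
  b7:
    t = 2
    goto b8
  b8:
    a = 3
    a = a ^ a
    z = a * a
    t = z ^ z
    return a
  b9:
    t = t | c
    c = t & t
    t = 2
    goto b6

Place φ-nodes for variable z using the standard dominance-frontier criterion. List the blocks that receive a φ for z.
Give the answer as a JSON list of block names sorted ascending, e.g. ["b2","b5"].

Answer: ["b1", "b6", "b8"]

Derivation:
idom tree: b1←b0 b2←b1 b3←b2 b4←b1 b5←b2 b6←b0 b7←b5 b8←b1 b9←b6
Join-block Dom:
  b1: preds {b0,b2}: {b0} ∩ {b0,b1,b2} = {b0}; idom=b0
  b6: preds {b0,b4,b9}: {b0} ∩ {b0,b1,b4} ∩ {b0,b6,b9} = {b0}; idom=b0
  b8: preds {b1,b7}: {b0,b1} ∩ {b0,b1,b2,b5,b7} = {b0,b1}; idom=b1

DF walk-up:
  join b1 pred b0: · stop@b0
  join b1 pred b2: b2→b1 stop@b0
  join b6 pred b0: · stop@b0
  join b6 pred b4: b4→b1 stop@b0
  join b6 pred b9: b9→b6 stop@b0
  join b8 pred b1: · stop@b1
  join b8 pred b7: b7→b5→b2 stop@b1
  DF(b0)=∅
  DF(b1)={b1,b6}
  DF(b2)={b1,b8}
  DF(b3)=∅
  DF(b4)={b6}
  DF(b5)={b8}
  DF(b6)={b6}
  DF(b7)={b8}
  DF(b8)=∅
  DF(b9)={b6}

φ for z: defs {b2,b5,b8}
  DF⁺ = {b1,b6,b8}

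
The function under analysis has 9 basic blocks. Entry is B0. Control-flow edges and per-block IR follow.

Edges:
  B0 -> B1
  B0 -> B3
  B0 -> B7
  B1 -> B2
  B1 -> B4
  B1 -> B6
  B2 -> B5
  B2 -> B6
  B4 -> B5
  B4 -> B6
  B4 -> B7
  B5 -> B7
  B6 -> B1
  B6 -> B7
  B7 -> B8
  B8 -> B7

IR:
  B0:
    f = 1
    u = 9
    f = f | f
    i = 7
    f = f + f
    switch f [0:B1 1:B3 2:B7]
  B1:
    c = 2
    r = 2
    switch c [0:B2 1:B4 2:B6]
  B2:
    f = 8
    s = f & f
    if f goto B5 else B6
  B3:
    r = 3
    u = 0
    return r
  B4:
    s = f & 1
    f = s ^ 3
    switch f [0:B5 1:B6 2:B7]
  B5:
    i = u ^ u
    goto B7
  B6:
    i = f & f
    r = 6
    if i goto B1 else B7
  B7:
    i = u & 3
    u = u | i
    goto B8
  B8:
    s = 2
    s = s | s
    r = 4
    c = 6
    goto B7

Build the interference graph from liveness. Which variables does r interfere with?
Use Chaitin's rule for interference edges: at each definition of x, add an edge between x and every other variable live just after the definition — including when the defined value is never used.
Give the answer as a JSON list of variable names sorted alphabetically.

Per-block:
  B0: def={f,i,u} ue=∅
  B1: def={c,r} ue=∅
  B2: def={f,s} ue=∅
  B3: def={r,u} ue=∅
  B4: def={f,s} ue={f}
  B5: def={i} ue={u}
  B6: def={i,r} ue={f}
  B7: def={i,u} ue={u}
  B8: def={c,r,s} ue=∅

Live sets:
  B0 li=∅ lo={f,u}
  B1 li={f,u} lo={f,u}
  B2 li={u} lo={f,u}
  B3 li=∅ lo=∅
  B4 li={f,u} lo={f,u}
  B5 li={u} lo={u}
  B6 li={f,u} lo={f,u}
  B7 li={u} lo={u}
  B8 li={u} lo={u}

Interference:
  c↔{f,r,u}
  f↔{c,i,r,s,u}
  i↔{f,r,u}
  r↔{c,f,i,u}
  s↔{f,u}
  u↔{c,f,i,r,s}

N(r) = ["c", "f", "i", "u"]

Answer: ["c", "f", "i", "u"]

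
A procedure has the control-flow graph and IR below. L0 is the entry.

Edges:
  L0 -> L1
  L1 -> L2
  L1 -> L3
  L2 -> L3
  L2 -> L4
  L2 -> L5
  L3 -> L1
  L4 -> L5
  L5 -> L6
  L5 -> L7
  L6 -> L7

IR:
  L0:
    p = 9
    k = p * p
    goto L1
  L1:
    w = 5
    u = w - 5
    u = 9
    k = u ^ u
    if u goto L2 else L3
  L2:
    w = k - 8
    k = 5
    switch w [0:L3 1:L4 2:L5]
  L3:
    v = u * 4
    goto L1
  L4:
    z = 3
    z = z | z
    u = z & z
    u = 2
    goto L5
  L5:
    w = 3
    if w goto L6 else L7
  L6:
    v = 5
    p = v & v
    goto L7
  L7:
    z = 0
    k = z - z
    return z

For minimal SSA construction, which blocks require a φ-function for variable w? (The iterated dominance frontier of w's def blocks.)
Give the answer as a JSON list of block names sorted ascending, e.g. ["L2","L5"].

idom tree: L1←L0 L2←L1 L3←L1 L4←L2 L5←L2 L6←L5 L7←L5
Dom∩ at merges:
  L1: preds {L0,L3}: {L0} ∩ {L0,L1,L3} = {L0}; idom=L0
  L3: preds {L1,L2}: {L0,L1} ∩ {L0,L1,L2} = {L0,L1}; idom=L1
  L5: preds {L2,L4}: {L0,L1,L2} ∩ {L0,L1,L2,L4} = {L0,L1,L2}; idom=L2
  L7: preds {L5,L6}: {L0,L1,L2,L5} ∩ {L0,L1,L2,L5,L6} = {L0,L1,L2,L5}; idom=L5

DF derivation:
  join L1 pred L0: · stop@L0
  join L1 pred L3: L3→L1 stop@L0
  join L3 pred L1: · stop@L1
  join L3 pred L2: L2 stop@L1
  join L5 pred L2: · stop@L2
  join L5 pred L4: L4 stop@L2
  join L7 pred L5: · stop@L5
  join L7 pred L6: L6 stop@L5
  DF(L0)=∅
  DF(L1)={L1}
  DF(L2)={L3}
  DF(L3)={L1}
  DF(L4)={L5}
  DF(L5)=∅
  DF(L6)={L7}
  DF(L7)=∅

φ for w: defs {L1,L2,L5}
  DF⁺ = {L1,L3}

Answer: ["L1", "L3"]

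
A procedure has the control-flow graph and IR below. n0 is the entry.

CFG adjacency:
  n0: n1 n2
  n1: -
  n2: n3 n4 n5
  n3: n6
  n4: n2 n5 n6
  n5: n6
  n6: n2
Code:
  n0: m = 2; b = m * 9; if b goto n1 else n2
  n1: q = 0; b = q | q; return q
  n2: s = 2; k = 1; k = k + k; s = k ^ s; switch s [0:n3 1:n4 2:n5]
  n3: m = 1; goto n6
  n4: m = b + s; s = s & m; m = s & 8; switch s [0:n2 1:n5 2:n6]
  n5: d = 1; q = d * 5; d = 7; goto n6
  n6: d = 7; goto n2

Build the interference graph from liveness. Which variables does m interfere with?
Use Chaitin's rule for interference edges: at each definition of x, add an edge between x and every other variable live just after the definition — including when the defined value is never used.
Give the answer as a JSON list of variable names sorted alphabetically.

Answer: ["b", "s"]

Derivation:
Per-block:
  n0: def={b,m} ue=∅
  n1: def={b,q} ue=∅
  n2: def={k,s} ue=∅
  n3: def={m} ue=∅
  n4: def={m,s} ue={b,s}
  n5: def={d,q} ue=∅
  n6: def={d} ue=∅

Live sets:
  n0 li=∅ lo={b}
  n1 li=∅ lo=∅
  n2 li={b} lo={b,s}
  n3 li={b} lo={b}
  n4 li={b,s} lo={b}
  n5 li={b} lo={b}
  n6 li={b} lo={b}

Interfere edges:
  b: {d,k,m,q,s}
  d: {b}
  k: {b,s}
  m: {b,s}
  q: {b}
  s: {b,k,m}

N(m) = ["b", "s"]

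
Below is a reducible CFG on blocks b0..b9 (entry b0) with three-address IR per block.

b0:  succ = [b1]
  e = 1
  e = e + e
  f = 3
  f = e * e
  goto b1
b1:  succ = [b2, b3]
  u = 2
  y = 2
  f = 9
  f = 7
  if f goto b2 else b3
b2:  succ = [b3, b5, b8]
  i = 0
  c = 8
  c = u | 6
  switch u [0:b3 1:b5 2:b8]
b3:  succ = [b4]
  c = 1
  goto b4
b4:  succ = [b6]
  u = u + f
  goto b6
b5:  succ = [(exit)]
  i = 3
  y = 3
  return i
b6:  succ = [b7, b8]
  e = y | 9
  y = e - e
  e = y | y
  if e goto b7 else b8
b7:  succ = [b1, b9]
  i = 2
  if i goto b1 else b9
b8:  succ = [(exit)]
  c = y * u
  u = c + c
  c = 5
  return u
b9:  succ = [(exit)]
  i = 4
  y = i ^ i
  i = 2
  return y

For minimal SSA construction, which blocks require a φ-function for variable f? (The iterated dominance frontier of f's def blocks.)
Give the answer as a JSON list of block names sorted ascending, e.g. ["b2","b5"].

idom tree: b1←b0 b2←b1 b3←b1 b4←b3 b5←b2 b6←b4 b7←b6 b8←b1 b9←b7
Join-block Dom:
  b1: preds {b0,b7}: {b0} ∩ {b0,b1,b3,b4,b6,b7} = {b0}; idom=b0
  b3: preds {b1,b2}: {b0,b1} ∩ {b0,b1,b2} = {b0,b1}; idom=b1
  b8: preds {b2,b6}: {b0,b1,b2} ∩ {b0,b1,b3,b4,b6} = {b0,b1}; idom=b1

DF derivation:
  join b1 pred b0: · stop@b0
  join b1 pred b7: b7→b6→b4→b3→b1 stop@b0
  join b3 pred b1: · stop@b1
  join b3 pred b2: b2 stop@b1
  join b8 pred b2: b2 stop@b1
  join b8 pred b6: b6→b4→b3 stop@b1
  b0: DF=∅
  b1: DF={b1}
  b2: DF={b3,b8}
  b3: DF={b1,b8}
  b4: DF={b1,b8}
  b5: DF=∅
  b6: DF={b1,b8}
  b7: DF={b1}
  b8: DF=∅
  b9: DF=∅

φ for f: defs {b0,b1}
  DF⁺ = {b1}

Answer: ["b1"]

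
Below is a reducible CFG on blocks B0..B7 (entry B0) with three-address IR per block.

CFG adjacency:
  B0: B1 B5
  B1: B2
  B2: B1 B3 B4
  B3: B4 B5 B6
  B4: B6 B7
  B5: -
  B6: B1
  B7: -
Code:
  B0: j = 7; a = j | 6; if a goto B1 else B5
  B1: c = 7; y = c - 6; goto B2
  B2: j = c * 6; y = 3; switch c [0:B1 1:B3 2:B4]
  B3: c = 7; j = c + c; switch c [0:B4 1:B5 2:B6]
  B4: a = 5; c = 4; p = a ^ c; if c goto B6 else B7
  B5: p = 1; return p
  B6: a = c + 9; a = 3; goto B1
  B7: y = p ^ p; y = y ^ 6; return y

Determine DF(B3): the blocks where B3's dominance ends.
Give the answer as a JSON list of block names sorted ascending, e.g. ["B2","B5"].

idom tree: B1←B0 B2←B1 B3←B2 B4←B2 B5←B0 B6←B2 B7←B4
Join-block Dom:
  B1: preds {B0,B2,B6}: {B0} ∩ {B0,B1,B2} ∩ {B0,B1,B2,B6} = {B0}; idom=B0
  B4: preds {B2,B3}: {B0,B1,B2} ∩ {B0,B1,B2,B3} = {B0,B1,B2}; idom=B2
  B5: preds {B0,B3}: {B0} ∩ {B0,B1,B2,B3} = {B0}; idom=B0
  B6: preds {B3,B4}: {B0,B1,B2,B3} ∩ {B0,B1,B2,B4} = {B0,B1,B2}; idom=B2

DF derivation:
  B1←B0: walk · to B0
  B1←B2: walk B2→B1 to B0
  B1←B6: walk B6→B2→B1 to B0
  B4←B2: walk · to B2
  B4←B3: walk B3 to B2
  B5←B0: walk · to B0
  B5←B3: walk B3→B2→B1 to B0
  B6←B3: walk B3 to B2
  B6←B4: walk B4 to B2
  DF(B0)=∅
  DF(B1)={B1,B5}
  DF(B2)={B1,B5}
  DF(B3)={B4,B5,B6}
  DF(B4)={B6}
  DF(B5)=∅
  DF(B6)={B1}
  DF(B7)=∅

DF(B3) = ["B4", "B5", "B6"]

Answer: ["B4", "B5", "B6"]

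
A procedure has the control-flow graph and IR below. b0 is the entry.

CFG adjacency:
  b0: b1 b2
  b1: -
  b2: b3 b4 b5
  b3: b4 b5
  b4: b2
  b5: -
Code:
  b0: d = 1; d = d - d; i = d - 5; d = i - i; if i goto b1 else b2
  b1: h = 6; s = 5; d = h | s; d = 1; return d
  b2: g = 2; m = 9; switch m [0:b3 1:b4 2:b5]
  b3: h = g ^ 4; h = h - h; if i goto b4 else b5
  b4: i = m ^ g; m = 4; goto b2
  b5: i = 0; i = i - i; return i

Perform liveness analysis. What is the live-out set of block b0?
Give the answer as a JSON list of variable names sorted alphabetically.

def/use:
  b0: {d,i} / ∅
  b1: {d,h,s} / ∅
  b2: {g,m} / ∅
  b3: {h} / {g,i}
  b4: {i,m} / {g,m}
  b5: {i} / ∅

Backward fixpoint:
  live b0: ∅→{i}
  live b1: ∅→∅
  live b2: {i}→{g,i,m}
  live b3: {g,i,m}→{g,m}
  live b4: {g,m}→{i}
  live b5: ∅→∅

live-out(b0) = ["i"]

Answer: ["i"]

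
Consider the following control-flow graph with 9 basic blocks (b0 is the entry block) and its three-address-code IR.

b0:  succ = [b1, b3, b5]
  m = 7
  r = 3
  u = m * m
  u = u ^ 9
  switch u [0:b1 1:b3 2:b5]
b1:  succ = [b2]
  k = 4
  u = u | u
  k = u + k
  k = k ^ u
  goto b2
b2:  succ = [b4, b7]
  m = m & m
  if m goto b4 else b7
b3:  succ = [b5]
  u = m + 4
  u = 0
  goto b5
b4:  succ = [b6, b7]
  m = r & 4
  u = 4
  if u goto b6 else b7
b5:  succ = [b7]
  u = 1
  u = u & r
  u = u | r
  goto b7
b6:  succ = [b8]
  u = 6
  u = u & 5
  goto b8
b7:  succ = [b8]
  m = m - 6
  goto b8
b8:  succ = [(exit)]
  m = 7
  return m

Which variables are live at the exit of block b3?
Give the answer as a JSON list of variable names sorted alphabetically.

Answer: ["m", "r"]

Analysis:
Per-block:
  b0 def {m,r,u} use ∅
  b1 def {k,u} use {u}
  b2 def {m} use {m}
  b3 def {u} use {m}
  b4 def {m,u} use {r}
  b5 def {u} use {r}
  b6 def {u} use ∅
  b7 def {m} use {m}
  b8 def {m} use ∅

Backward fixpoint:
  b0: in=∅ out={m,r,u}
  b1: in={m,r,u} out={m,r}
  b2: in={m,r} out={m,r}
  b3: in={m,r} out={m,r}
  b4: in={r} out={m}
  b5: in={m,r} out={m}
  b6: in=∅ out=∅
  b7: in={m} out=∅
  b8: in=∅ out=∅

live-out(b3) = ["m", "r"]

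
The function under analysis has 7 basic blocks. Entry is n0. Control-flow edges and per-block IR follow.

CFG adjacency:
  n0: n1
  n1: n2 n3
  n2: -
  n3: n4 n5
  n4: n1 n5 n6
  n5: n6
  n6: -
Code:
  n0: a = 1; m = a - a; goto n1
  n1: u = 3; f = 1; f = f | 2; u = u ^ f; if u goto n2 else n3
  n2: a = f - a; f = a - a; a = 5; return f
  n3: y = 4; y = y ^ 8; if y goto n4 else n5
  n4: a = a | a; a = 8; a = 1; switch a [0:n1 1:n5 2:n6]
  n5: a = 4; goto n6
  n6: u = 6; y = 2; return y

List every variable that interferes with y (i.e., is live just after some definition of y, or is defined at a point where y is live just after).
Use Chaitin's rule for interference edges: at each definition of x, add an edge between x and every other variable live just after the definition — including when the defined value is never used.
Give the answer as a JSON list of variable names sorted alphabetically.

Block summaries:
  n0: {a,m} / ∅
  n1: {f,u} / ∅
  n2: {a,f} / {a,f}
  n3: {y} / ∅
  n4: {a} / {a}
  n5: {a} / ∅
  n6: {u,y} / ∅

Backward fixpoint:
  n0 li=∅ lo={a}
  n1 li={a} lo={a,f}
  n2 li={a,f} lo=∅
  n3 li={a} lo={a}
  n4 li={a} lo={a}
  n5 li=∅ lo=∅
  n6 li=∅ lo=∅

Conflict graph:
  a↔{f,m,u,y}
  f↔{a,u}
  m↔{a}
  u↔{a,f}
  y↔{a}

N(y) = ["a"]

Answer: ["a"]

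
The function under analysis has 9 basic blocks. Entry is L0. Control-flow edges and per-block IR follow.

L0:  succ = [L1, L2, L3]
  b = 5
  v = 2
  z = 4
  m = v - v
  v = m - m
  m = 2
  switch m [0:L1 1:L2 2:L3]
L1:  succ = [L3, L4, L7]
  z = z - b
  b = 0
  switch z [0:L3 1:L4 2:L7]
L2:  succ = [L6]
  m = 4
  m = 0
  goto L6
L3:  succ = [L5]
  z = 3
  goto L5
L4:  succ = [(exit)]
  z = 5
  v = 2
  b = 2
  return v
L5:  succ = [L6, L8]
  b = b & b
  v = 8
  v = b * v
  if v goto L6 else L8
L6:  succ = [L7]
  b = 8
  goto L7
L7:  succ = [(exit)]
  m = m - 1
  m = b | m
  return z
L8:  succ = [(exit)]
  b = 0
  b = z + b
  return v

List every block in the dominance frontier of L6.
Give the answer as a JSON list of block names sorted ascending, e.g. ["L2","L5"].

Answer: ["L7"]

Derivation:
idom tree: L1←L0 L2←L0 L3←L0 L4←L1 L5←L3 L6←L0 L7←L0 L8←L5
Dom∩ at merges:
  L3: preds {L0,L1}: {L0} ∩ {L0,L1} = {L0}; idom=L0
  L6: preds {L2,L5}: {L0,L2} ∩ {L0,L3,L5} = {L0}; idom=L0
  L7: preds {L1,L6}: {L0,L1} ∩ {L0,L6} = {L0}; idom=L0

Frontier:
  L3←L0: walk · to L0
  L3←L1: walk L1 to L0
  L6←L2: walk L2 to L0
  L6←L5: walk L5→L3 to L0
  L7←L1: walk L1 to L0
  L7←L6: walk L6 to L0
  L0 → ∅
  L1 → {L3,L7}
  L2 → {L6}
  L3 → {L6}
  L4 → ∅
  L5 → {L6}
  L6 → {L7}
  L7 → ∅
  L8 → ∅

DF(L6) = ["L7"]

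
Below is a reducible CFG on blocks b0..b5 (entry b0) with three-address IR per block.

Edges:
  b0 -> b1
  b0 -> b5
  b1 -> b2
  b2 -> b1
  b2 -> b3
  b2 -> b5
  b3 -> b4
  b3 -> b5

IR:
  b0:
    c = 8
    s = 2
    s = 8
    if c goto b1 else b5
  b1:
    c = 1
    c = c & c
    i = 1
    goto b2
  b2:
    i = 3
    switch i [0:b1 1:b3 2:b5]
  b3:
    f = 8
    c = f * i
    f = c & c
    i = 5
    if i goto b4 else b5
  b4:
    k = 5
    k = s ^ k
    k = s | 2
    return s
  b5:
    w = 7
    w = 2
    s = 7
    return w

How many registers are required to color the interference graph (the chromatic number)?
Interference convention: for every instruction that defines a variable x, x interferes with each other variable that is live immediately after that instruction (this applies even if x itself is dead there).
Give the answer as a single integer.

Block summaries:
  b0 def {c,s} use ∅
  b1 def {c,i} use ∅
  b2 def {i} use ∅
  b3 def {c,f,i} use {i}
  b4 def {k} use {s}
  b5 def {s,w} use ∅

Liveness:
  live b0: ∅→{s}
  live b1: {s}→{s}
  live b2: {s}→{i,s}
  live b3: {i,s}→{s}
  live b4: {s}→∅
  live b5: ∅→∅

Interference:
  c: {s}
  f: {i,s}
  i: {f,s}
  k: {s}
  s: {c,f,i,k,w}
  w: {s}

Chromatic number:
  {f,i,s} pairwise interfere (3-clique) ⇒ χ ≥ 3
  assign c→c1 f→c1 i→c2 k→c1 s→c0 w→c1 — no edge inside a register ⇒ χ ≤ 3
  χ = 3

Answer: 3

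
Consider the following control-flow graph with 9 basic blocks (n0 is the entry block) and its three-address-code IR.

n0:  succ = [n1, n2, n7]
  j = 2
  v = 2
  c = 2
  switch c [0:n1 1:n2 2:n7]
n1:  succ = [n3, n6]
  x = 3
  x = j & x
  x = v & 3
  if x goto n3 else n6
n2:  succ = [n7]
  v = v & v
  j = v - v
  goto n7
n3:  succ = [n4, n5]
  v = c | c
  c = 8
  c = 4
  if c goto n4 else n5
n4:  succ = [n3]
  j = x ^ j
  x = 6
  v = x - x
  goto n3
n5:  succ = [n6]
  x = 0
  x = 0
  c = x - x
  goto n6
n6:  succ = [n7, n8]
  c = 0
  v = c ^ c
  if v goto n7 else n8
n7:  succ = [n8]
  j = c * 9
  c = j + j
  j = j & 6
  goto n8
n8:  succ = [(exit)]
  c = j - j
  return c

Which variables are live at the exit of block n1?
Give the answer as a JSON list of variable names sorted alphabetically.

Block summaries:
  n0 def {c,j,v} use ∅
  n1 def {x} use {j,v}
  n2 def {j,v} use {v}
  n3 def {c,v} use {c}
  n4 def {j,v,x} use {j,x}
  n5 def {c,x} use ∅
  n6 def {c,v} use ∅
  n7 def {c,j} use {c}
  n8 def {c} use {j}

Liveness:
  n0 li=∅ lo={c,j,v}
  n1 li={c,j,v} lo={c,j,x}
  n2 li={c,v} lo={c}
  n3 li={c,j,x} lo={c,j,x}
  n4 li={c,j,x} lo={c,j,x}
  n5 li={j} lo={j}
  n6 li={j} lo={c,j}
  n7 li={c} lo={j}
  n8 li={j} lo=∅

live-out(n1) = ["c", "j", "x"]

Answer: ["c", "j", "x"]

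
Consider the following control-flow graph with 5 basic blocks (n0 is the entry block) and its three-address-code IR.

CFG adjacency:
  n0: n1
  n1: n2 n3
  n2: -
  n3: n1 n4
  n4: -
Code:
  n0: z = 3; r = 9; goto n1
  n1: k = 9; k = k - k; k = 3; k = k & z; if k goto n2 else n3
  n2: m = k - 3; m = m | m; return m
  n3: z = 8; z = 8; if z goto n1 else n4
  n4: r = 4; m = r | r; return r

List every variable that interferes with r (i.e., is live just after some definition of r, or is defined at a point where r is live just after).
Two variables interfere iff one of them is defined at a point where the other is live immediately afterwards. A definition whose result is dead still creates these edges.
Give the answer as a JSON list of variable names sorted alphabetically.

Answer: ["m", "z"]

Working:
def/use:
  n0 def {r,z} use ∅
  n1 def {k} use {z}
  n2 def {m} use {k}
  n3 def {z} use ∅
  n4 def {m,r} use ∅

Liveness:
  live n0: ∅→{z}
  live n1: {z}→{k}
  live n2: {k}→∅
  live n3: ∅→{z}
  live n4: ∅→∅

Conflict graph:
  k↔{z}
  m↔{r}
  r↔{m,z}
  z↔{k,r}

N(r) = ["m", "z"]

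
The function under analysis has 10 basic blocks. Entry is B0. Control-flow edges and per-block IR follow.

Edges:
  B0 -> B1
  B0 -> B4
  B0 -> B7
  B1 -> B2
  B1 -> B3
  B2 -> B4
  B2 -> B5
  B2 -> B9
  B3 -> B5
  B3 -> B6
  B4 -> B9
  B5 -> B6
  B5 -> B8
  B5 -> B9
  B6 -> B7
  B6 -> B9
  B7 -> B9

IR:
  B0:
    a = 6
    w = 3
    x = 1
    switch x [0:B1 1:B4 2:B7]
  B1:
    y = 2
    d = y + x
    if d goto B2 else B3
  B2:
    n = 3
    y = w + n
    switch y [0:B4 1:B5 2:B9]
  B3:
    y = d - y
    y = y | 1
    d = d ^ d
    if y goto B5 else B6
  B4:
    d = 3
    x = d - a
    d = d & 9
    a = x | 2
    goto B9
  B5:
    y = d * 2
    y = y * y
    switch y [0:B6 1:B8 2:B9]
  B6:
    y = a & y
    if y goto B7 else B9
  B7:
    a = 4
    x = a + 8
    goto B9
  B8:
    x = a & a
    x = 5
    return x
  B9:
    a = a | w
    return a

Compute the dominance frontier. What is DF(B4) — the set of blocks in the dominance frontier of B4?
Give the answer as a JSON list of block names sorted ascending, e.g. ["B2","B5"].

Answer: ["B9"]

Working:
idom tree: B1←B0 B2←B1 B3←B1 B4←B0 B5←B1 B6←B1 B7←B0 B8←B5 B9←B0
Dom∩ at merges:
  B4: preds {B0,B2}: {B0} ∩ {B0,B1,B2} = {B0}; idom=B0
  B5: preds {B2,B3}: {B0,B1,B2} ∩ {B0,B1,B3} = {B0,B1}; idom=B1
  B6: preds {B3,B5}: {B0,B1,B3} ∩ {B0,B1,B5} = {B0,B1}; idom=B1
  B7: preds {B0,B6}: {B0} ∩ {B0,B1,B6} = {B0}; idom=B0
  B9: preds {B2,B4,B5,B6,B7}: {B0,B1,B2} ∩ {B0,B4} ∩ {B0,B1,B5} ∩ {B0,B1,B6} ∩ {B0,B7} = {B0}; idom=B0

DF derivation:
  join B4 pred B0: · stop@B0
  join B4 pred B2: B2→B1 stop@B0
  join B5 pred B2: B2 stop@B1
  join B5 pred B3: B3 stop@B1
  join B6 pred B3: B3 stop@B1
  join B6 pred B5: B5 stop@B1
  join B7 pred B0: · stop@B0
  join B7 pred B6: B6→B1 stop@B0
  join B9 pred B2: B2→B1 stop@B0
  join B9 pred B4: B4 stop@B0
  join B9 pred B5: B5→B1 stop@B0
  join B9 pred B6: B6→B1 stop@B0
  join B9 pred B7: B7 stop@B0
  DF(B0)=∅
  DF(B1)={B4,B7,B9}
  DF(B2)={B4,B5,B9}
  DF(B3)={B5,B6}
  DF(B4)={B9}
  DF(B5)={B6,B9}
  DF(B6)={B7,B9}
  DF(B7)={B9}
  DF(B8)=∅
  DF(B9)=∅

DF(B4) = ["B9"]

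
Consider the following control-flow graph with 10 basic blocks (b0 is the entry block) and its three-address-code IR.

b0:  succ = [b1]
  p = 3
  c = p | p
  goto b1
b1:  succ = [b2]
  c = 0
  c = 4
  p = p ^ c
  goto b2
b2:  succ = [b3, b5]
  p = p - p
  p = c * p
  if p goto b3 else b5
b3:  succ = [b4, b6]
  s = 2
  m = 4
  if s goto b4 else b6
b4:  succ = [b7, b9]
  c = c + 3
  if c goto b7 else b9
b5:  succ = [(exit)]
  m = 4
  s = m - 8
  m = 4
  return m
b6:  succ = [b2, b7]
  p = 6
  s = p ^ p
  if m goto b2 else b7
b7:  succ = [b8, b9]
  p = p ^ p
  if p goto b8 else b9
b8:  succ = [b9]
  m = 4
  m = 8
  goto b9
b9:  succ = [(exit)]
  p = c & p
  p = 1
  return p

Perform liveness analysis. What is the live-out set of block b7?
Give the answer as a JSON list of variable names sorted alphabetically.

Block summaries:
  b0 def {c,p} use ∅
  b1 def {c,p} use {p}
  b2 def {p} use {c,p}
  b3 def {m,s} use ∅
  b4 def {c} use {c}
  b5 def {m,s} use ∅
  b6 def {p,s} use {m}
  b7 def {p} use {p}
  b8 def {m} use ∅
  b9 def {p} use {c,p}

Live sets:
  live b0: ∅→{p}
  live b1: {p}→{c,p}
  live b2: {c,p}→{c,p}
  live b3: {c,p}→{c,m,p}
  live b4: {c,p}→{c,p}
  live b5: ∅→∅
  live b6: {c,m}→{c,p}
  live b7: {c,p}→{c,p}
  live b8: {c,p}→{c,p}
  live b9: {c,p}→∅

live-out(b7) = ["c", "p"]

Answer: ["c", "p"]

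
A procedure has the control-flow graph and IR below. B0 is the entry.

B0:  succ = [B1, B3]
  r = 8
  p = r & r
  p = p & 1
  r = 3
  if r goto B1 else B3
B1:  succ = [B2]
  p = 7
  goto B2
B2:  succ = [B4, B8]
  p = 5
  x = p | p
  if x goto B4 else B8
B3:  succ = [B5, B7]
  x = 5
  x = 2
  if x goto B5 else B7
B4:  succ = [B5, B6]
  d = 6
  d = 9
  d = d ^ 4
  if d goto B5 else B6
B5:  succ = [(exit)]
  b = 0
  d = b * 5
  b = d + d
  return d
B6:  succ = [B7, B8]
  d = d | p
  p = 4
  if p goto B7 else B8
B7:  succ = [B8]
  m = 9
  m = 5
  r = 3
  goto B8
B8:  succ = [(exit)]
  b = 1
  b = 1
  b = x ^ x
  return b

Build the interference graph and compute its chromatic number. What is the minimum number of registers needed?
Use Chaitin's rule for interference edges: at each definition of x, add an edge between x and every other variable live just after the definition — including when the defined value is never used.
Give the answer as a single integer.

Block summaries:
  B0: {p,r} / ∅
  B1: {p} / ∅
  B2: {p,x} / ∅
  B3: {x} / ∅
  B4: {d} / ∅
  B5: {b,d} / ∅
  B6: {d,p} / {d,p}
  B7: {m,r} / ∅
  B8: {b} / {x}

Backward fixpoint:
  B0: in=∅ out=∅
  B1: in=∅ out=∅
  B2: in=∅ out={p,x}
  B3: in=∅ out={x}
  B4: in={p,x} out={d,p,x}
  B5: in=∅ out=∅
  B6: in={d,p,x} out={x}
  B7: in={x} out={x}
  B8: in={x} out=∅

Interfere edges:
  b↔{d,x}
  d↔{b,p,x}
  m↔{x}
  p↔{d,x}
  r↔{x}
  x↔{b,d,m,p,r}

Registers:
  clique {b,d,x} ⇒ need ≥ 3
  3-colouring: r0={x}  r1={d,m,r}  r2={b,p}
  χ = 3

Answer: 3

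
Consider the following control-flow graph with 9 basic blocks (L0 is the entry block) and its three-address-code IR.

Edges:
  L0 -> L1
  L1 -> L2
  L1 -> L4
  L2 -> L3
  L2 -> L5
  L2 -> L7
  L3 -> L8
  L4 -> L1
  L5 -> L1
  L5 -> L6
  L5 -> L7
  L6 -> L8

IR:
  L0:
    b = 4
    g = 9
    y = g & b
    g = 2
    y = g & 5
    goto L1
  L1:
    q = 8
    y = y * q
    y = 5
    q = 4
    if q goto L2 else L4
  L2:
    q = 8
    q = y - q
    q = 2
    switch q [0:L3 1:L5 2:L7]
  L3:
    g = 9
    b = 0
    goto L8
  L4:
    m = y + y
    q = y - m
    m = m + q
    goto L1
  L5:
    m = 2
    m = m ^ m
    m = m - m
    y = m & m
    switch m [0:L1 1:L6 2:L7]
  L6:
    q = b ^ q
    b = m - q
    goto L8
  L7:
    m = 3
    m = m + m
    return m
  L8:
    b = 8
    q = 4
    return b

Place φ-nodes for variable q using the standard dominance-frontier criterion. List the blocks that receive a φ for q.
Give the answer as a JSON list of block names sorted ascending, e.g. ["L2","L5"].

Answer: ["L1", "L8"]

Derivation:
idom tree: L1←L0 L2←L1 L3←L2 L4←L1 L5←L2 L6←L5 L7←L2 L8←L2
Join-block Dom:
  L1: preds {L0,L4,L5}: {L0} ∩ {L0,L1,L4} ∩ {L0,L1,L2,L5} = {L0}; idom=L0
  L7: preds {L2,L5}: {L0,L1,L2} ∩ {L0,L1,L2,L5} = {L0,L1,L2}; idom=L2
  L8: preds {L3,L6}: {L0,L1,L2,L3} ∩ {L0,L1,L2,L5,L6} = {L0,L1,L2}; idom=L2

DF derivation:
  L1←L0: walk · to L0
  L1←L4: walk L4→L1 to L0
  L1←L5: walk L5→L2→L1 to L0
  L7←L2: walk · to L2
  L7←L5: walk L5 to L2
  L8←L3: walk L3 to L2
  L8←L6: walk L6→L5 to L2
  DF(L0)=∅
  DF(L1)={L1}
  DF(L2)={L1}
  DF(L3)={L8}
  DF(L4)={L1}
  DF(L5)={L1,L7,L8}
  DF(L6)={L8}
  DF(L7)=∅
  DF(L8)=∅

φ for q: defs {L1,L2,L4,L6,L8}
  DF⁺ = {L1,L8}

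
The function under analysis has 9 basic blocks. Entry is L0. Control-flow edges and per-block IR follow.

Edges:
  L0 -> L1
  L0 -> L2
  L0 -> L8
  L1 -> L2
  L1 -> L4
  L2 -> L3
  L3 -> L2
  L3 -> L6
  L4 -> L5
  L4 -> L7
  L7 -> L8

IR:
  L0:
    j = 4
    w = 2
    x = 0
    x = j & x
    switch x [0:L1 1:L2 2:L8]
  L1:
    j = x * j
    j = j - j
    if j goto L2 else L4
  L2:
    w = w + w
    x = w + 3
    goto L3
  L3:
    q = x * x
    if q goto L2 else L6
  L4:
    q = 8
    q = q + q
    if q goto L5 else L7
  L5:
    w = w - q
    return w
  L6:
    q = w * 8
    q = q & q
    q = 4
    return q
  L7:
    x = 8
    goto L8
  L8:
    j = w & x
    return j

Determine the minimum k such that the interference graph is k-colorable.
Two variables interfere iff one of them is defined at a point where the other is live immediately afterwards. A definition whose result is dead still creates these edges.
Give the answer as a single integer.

Answer: 3

Analysis:
Per-block:
  L0: {j,w,x} / ∅
  L1: {j} / {j,x}
  L2: {w,x} / {w}
  L3: {q} / {x}
  L4: {q} / ∅
  L5: {w} / {q,w}
  L6: {q} / {w}
  L7: {x} / ∅
  L8: {j} / {w,x}

Backward fixpoint:
  live L0: ∅→{j,w,x}
  live L1: {j,w,x}→{w}
  live L2: {w}→{w,x}
  live L3: {w,x}→{w}
  live L4: {w}→{q,w}
  live L5: {q,w}→∅
  live L6: {w}→∅
  live L7: {w}→{w,x}
  live L8: {w,x}→∅

Interfere edges:
  j: {w,x}
  q: {w}
  w: {j,q,x}
  x: {j,w}

Colouring:
  clique {j,w,x} ⇒ need ≥ 3
  3-colouring: R0={w}  R1={j,q}  R2={x}
  χ = 3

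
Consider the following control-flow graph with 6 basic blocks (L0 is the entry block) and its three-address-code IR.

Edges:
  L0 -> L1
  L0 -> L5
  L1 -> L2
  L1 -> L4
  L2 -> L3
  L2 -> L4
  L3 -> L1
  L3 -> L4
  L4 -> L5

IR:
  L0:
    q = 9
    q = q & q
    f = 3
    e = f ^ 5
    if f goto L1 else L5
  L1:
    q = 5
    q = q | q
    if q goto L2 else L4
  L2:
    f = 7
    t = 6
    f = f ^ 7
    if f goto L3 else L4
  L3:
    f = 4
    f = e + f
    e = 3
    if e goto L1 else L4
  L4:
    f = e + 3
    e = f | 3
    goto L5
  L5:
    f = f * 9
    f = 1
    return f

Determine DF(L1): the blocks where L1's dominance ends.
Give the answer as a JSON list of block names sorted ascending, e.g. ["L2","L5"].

idom tree: L1←L0 L2←L1 L3←L2 L4←L1 L5←L0
Dom∩ at merges:
  L1: preds {L0,L3}: {L0} ∩ {L0,L1,L2,L3} = {L0}; idom=L0
  L4: preds {L1,L2,L3}: {L0,L1} ∩ {L0,L1,L2} ∩ {L0,L1,L2,L3} = {L0,L1}; idom=L1
  L5: preds {L0,L4}: {L0} ∩ {L0,L1,L4} = {L0}; idom=L0

Frontier:
  L1←L0: walk · to L0
  L1←L3: walk L3→L2→L1 to L0
  L4←L1: walk · to L1
  L4←L2: walk L2 to L1
  L4←L3: walk L3→L2 to L1
  L5←L0: walk · to L0
  L5←L4: walk L4→L1 to L0
  DF(L0)=∅
  DF(L1)={L1,L5}
  DF(L2)={L1,L4}
  DF(L3)={L1,L4}
  DF(L4)={L5}
  DF(L5)=∅

DF(L1) = ["L1", "L5"]

Answer: ["L1", "L5"]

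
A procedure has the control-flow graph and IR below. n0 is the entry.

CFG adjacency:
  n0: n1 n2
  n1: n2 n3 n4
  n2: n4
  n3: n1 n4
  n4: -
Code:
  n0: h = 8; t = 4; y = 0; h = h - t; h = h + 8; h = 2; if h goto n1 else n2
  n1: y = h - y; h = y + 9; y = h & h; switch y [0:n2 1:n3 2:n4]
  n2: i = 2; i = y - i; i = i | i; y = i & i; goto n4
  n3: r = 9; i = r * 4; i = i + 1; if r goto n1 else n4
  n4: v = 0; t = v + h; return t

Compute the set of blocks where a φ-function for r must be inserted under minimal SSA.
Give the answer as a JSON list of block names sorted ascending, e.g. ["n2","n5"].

idom tree: n1←n0 n2←n0 n3←n1 n4←n0
Join-block Dom:
  n1: preds {n0,n3}: {n0} ∩ {n0,n1,n3} = {n0}; idom=n0
  n2: preds {n0,n1}: {n0} ∩ {n0,n1} = {n0}; idom=n0
  n4: preds {n1,n2,n3}: {n0,n1} ∩ {n0,n2} ∩ {n0,n1,n3} = {n0}; idom=n0

DF derivation:
  join n1 pred n0: · stop@n0
  join n1 pred n3: n3→n1 stop@n0
  join n2 pred n0: · stop@n0
  join n2 pred n1: n1 stop@n0
  join n4 pred n1: n1 stop@n0
  join n4 pred n2: n2 stop@n0
  join n4 pred n3: n3→n1 stop@n0
  n0: DF=∅
  n1: DF={n1,n2,n4}
  n2: DF={n4}
  n3: DF={n1,n4}
  n4: DF=∅

φ for r: defs {n3}
  DF⁺ = {n1,n2,n4}

Answer: ["n1", "n2", "n4"]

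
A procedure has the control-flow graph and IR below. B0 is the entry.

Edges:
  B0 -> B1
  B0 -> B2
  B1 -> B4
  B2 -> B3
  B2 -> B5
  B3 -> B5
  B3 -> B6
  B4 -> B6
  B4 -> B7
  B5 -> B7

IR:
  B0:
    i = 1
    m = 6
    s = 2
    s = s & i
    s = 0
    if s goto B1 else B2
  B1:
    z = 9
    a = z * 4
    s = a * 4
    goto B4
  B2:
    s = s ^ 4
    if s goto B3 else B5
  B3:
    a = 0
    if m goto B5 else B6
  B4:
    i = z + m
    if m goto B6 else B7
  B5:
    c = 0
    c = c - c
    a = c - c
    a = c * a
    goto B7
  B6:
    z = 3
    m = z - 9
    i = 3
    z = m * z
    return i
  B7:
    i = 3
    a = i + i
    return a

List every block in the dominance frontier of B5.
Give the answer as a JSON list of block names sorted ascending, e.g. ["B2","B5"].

idom tree: B1←B0 B2←B0 B3←B2 B4←B1 B5←B2 B6←B0 B7←B0
Dom at joins:
  B5: preds {B2,B3}: {B0,B2} ∩ {B0,B2,B3} = {B0,B2}; idom=B2
  B6: preds {B3,B4}: {B0,B2,B3} ∩ {B0,B1,B4} = {B0}; idom=B0
  B7: preds {B4,B5}: {B0,B1,B4} ∩ {B0,B2,B5} = {B0}; idom=B0

Frontier:
  join B5 pred B2: · stop@B2
  join B5 pred B3: B3 stop@B2
  join B6 pred B3: B3→B2 stop@B0
  join B6 pred B4: B4→B1 stop@B0
  join B7 pred B4: B4→B1 stop@B0
  join B7 pred B5: B5→B2 stop@B0
  B0 → ∅
  B1 → {B6,B7}
  B2 → {B6,B7}
  B3 → {B5,B6}
  B4 → {B6,B7}
  B5 → {B7}
  B6 → ∅
  B7 → ∅

DF(B5) = ["B7"]

Answer: ["B7"]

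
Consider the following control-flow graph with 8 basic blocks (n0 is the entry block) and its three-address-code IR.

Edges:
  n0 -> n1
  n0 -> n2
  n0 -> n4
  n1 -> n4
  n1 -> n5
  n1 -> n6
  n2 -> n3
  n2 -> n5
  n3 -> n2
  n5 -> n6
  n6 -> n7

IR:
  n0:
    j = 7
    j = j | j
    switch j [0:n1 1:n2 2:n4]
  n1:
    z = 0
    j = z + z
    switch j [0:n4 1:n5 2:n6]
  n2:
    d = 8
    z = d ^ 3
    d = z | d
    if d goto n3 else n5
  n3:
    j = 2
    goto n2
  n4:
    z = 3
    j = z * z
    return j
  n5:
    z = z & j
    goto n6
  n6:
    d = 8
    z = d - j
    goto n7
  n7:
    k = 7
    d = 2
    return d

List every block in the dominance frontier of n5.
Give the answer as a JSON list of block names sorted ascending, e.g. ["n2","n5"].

Answer: ["n6"]

Analysis:
idom tree: n1←n0 n2←n0 n3←n2 n4←n0 n5←n0 n6←n0 n7←n6
Dom at joins:
  n2: preds {n0,n3}: {n0} ∩ {n0,n2,n3} = {n0}; idom=n0
  n4: preds {n0,n1}: {n0} ∩ {n0,n1} = {n0}; idom=n0
  n5: preds {n1,n2}: {n0,n1} ∩ {n0,n2} = {n0}; idom=n0
  n6: preds {n1,n5}: {n0,n1} ∩ {n0,n5} = {n0}; idom=n0

DF walk-up:
  n2←n0: walk · to n0
  n2←n3: walk n3→n2 to n0
  n4←n0: walk · to n0
  n4←n1: walk n1 to n0
  n5←n1: walk n1 to n0
  n5←n2: walk n2 to n0
  n6←n1: walk n1 to n0
  n6←n5: walk n5 to n0
  n0 → ∅
  n1 → {n4,n5,n6}
  n2 → {n2,n5}
  n3 → {n2}
  n4 → ∅
  n5 → {n6}
  n6 → ∅
  n7 → ∅

DF(n5) = ["n6"]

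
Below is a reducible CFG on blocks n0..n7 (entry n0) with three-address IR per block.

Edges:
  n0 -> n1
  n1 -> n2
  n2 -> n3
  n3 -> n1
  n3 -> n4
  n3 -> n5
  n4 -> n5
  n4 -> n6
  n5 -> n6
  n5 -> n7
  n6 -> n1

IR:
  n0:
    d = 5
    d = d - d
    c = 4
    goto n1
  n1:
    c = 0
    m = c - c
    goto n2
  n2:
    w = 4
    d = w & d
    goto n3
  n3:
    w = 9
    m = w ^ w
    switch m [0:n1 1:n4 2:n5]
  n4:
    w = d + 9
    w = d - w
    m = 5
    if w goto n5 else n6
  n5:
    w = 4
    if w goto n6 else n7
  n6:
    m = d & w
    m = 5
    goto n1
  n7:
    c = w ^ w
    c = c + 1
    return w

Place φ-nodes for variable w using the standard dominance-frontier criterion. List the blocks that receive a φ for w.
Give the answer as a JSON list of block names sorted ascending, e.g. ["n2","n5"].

idom tree: n1←n0 n2←n1 n3←n2 n4←n3 n5←n3 n6←n3 n7←n5
Join-block Dom:
  n1: preds {n0,n3,n6}: {n0} ∩ {n0,n1,n2,n3} ∩ {n0,n1,n2,n3,n6} = {n0}; idom=n0
  n5: preds {n3,n4}: {n0,n1,n2,n3} ∩ {n0,n1,n2,n3,n4} = {n0,n1,n2,n3}; idom=n3
  n6: preds {n4,n5}: {n0,n1,n2,n3,n4} ∩ {n0,n1,n2,n3,n5} = {n0,n1,n2,n3}; idom=n3

DF walk-up:
  n1←n0: walk · to n0
  n1←n3: walk n3→n2→n1 to n0
  n1←n6: walk n6→n3→n2→n1 to n0
  n5←n3: walk · to n3
  n5←n4: walk n4 to n3
  n6←n4: walk n4 to n3
  n6←n5: walk n5 to n3
  n0: DF=∅
  n1: DF={n1}
  n2: DF={n1}
  n3: DF={n1}
  n4: DF={n5,n6}
  n5: DF={n6}
  n6: DF={n1}
  n7: DF=∅

φ for w: defs {n2,n3,n4,n5}
  DF⁺ = {n1,n5,n6}

Answer: ["n1", "n5", "n6"]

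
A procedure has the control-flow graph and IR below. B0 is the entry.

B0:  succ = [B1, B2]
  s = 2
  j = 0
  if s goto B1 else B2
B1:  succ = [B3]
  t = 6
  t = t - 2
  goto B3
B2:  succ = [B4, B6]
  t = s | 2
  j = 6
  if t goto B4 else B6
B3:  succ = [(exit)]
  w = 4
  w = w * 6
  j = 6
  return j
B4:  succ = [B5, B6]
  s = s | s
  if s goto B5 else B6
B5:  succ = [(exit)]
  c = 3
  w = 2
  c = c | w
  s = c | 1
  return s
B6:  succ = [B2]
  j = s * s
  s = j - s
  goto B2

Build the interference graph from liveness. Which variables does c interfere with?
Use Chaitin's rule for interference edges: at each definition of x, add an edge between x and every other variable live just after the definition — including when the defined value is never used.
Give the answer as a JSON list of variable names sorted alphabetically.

def/use:
  B0: {j,s} / ∅
  B1: {t} / ∅
  B2: {j,t} / {s}
  B3: {j,w} / ∅
  B4: {s} / {s}
  B5: {c,s,w} / ∅
  B6: {j,s} / {s}

Live sets:
  live B0: ∅→{s}
  live B1: ∅→∅
  live B2: {s}→{s}
  live B3: ∅→∅
  live B4: {s}→{s}
  live B5: ∅→∅
  live B6: {s}→{s}

Interference:
  c — {w}
  j — {s,t}
  s — {j,t}
  t — {j,s}
  w — {c}

N(c) = ["w"]

Answer: ["w"]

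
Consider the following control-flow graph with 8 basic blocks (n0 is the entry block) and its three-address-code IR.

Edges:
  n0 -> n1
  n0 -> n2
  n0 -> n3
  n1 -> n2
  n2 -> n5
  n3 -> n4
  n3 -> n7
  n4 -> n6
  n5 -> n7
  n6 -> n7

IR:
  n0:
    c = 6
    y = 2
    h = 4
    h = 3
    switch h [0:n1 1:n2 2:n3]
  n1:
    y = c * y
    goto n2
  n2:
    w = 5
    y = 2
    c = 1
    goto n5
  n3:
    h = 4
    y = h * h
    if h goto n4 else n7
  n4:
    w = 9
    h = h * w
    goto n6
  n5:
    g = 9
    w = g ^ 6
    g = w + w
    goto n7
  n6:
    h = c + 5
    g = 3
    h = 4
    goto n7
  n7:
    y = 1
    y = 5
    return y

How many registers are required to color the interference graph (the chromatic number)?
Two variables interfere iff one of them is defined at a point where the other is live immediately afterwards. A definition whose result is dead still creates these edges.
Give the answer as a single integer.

Answer: 3

Analysis:
def/use:
  n0: {c,h,y} / ∅
  n1: {y} / {c,y}
  n2: {c,w,y} / ∅
  n3: {h,y} / ∅
  n4: {h,w} / {h}
  n5: {g,w} / ∅
  n6: {g,h} / {c}
  n7: {y} / ∅

Live sets:
  n0: in=∅ out={c,y}
  n1: in={c,y} out=∅
  n2: in=∅ out=∅
  n3: in={c} out={c,h}
  n4: in={c,h} out={c}
  n5: in=∅ out=∅
  n6: in={c} out=∅
  n7: in=∅ out=∅

Interference:
  c: {h,w,y}
  g: ∅
  h: {c,w,y}
  w: {c,h}
  y: {c,h}

Registers:
  clique {c,h,w} ⇒ need ≥ 3
  3-colouring: r0={c,g}  r1={h}  r2={w,y}
  χ = 3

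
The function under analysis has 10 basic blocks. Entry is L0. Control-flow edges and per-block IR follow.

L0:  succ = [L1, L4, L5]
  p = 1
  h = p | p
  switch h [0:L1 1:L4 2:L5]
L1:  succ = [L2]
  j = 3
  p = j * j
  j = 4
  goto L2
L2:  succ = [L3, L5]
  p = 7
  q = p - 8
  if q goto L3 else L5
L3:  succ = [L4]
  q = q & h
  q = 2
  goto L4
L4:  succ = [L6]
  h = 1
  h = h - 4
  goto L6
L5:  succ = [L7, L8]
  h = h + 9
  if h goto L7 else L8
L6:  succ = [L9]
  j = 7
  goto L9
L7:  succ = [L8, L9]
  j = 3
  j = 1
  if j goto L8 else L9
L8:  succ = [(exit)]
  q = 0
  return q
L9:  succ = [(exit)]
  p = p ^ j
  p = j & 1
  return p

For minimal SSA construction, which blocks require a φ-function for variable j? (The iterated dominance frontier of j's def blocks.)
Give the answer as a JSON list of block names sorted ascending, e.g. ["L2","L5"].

Answer: ["L4", "L5", "L8", "L9"]

Working:
idom tree: L1←L0 L2←L1 L3←L2 L4←L0 L5←L0 L6←L4 L7←L5 L8←L5 L9←L0
Dom∩ at merges:
  L4: preds {L0,L3}: {L0} ∩ {L0,L1,L2,L3} = {L0}; idom=L0
  L5: preds {L0,L2}: {L0} ∩ {L0,L1,L2} = {L0}; idom=L0
  L8: preds {L5,L7}: {L0,L5} ∩ {L0,L5,L7} = {L0,L5}; idom=L5
  L9: preds {L6,L7}: {L0,L4,L6} ∩ {L0,L5,L7} = {L0}; idom=L0

Frontier:
  join L4 pred L0: · stop@L0
  join L4 pred L3: L3→L2→L1 stop@L0
  join L5 pred L0: · stop@L0
  join L5 pred L2: L2→L1 stop@L0
  join L8 pred L5: · stop@L5
  join L8 pred L7: L7 stop@L5
  join L9 pred L6: L6→L4 stop@L0
  join L9 pred L7: L7→L5 stop@L0
  L0 → ∅
  L1 → {L4,L5}
  L2 → {L4,L5}
  L3 → {L4}
  L4 → {L9}
  L5 → {L9}
  L6 → {L9}
  L7 → {L8,L9}
  L8 → ∅
  L9 → ∅

φ for j: defs {L1,L6,L7}
  DF⁺ = {L4,L5,L8,L9}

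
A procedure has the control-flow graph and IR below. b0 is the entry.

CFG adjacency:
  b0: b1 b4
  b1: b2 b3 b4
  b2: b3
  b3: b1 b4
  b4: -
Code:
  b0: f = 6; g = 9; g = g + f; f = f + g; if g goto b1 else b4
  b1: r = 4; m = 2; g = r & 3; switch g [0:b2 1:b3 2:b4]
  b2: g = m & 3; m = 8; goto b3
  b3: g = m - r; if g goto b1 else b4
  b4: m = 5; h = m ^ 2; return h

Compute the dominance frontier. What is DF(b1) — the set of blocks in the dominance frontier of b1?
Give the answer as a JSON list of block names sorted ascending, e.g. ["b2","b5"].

Answer: ["b1", "b4"]

Derivation:
idom tree: b1←b0 b2←b1 b3←b1 b4←b0
Dom at joins:
  b1: preds {b0,b3}: {b0} ∩ {b0,b1,b3} = {b0}; idom=b0
  b3: preds {b1,b2}: {b0,b1} ∩ {b0,b1,b2} = {b0,b1}; idom=b1
  b4: preds {b0,b1,b3}: {b0} ∩ {b0,b1} ∩ {b0,b1,b3} = {b0}; idom=b0

Frontier:
  join b1 pred b0: · stop@b0
  join b1 pred b3: b3→b1 stop@b0
  join b3 pred b1: · stop@b1
  join b3 pred b2: b2 stop@b1
  join b4 pred b0: · stop@b0
  join b4 pred b1: b1 stop@b0
  join b4 pred b3: b3→b1 stop@b0
  b0 → ∅
  b1 → {b1,b4}
  b2 → {b3}
  b3 → {b1,b4}
  b4 → ∅

DF(b1) = ["b1", "b4"]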